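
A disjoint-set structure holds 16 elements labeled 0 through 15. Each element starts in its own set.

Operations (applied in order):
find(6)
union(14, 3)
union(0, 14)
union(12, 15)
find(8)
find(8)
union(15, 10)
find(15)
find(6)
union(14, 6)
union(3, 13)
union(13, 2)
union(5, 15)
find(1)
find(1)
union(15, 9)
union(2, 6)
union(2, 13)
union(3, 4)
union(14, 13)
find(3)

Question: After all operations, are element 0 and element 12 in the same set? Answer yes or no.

Step 1: find(6) -> no change; set of 6 is {6}
Step 2: union(14, 3) -> merged; set of 14 now {3, 14}
Step 3: union(0, 14) -> merged; set of 0 now {0, 3, 14}
Step 4: union(12, 15) -> merged; set of 12 now {12, 15}
Step 5: find(8) -> no change; set of 8 is {8}
Step 6: find(8) -> no change; set of 8 is {8}
Step 7: union(15, 10) -> merged; set of 15 now {10, 12, 15}
Step 8: find(15) -> no change; set of 15 is {10, 12, 15}
Step 9: find(6) -> no change; set of 6 is {6}
Step 10: union(14, 6) -> merged; set of 14 now {0, 3, 6, 14}
Step 11: union(3, 13) -> merged; set of 3 now {0, 3, 6, 13, 14}
Step 12: union(13, 2) -> merged; set of 13 now {0, 2, 3, 6, 13, 14}
Step 13: union(5, 15) -> merged; set of 5 now {5, 10, 12, 15}
Step 14: find(1) -> no change; set of 1 is {1}
Step 15: find(1) -> no change; set of 1 is {1}
Step 16: union(15, 9) -> merged; set of 15 now {5, 9, 10, 12, 15}
Step 17: union(2, 6) -> already same set; set of 2 now {0, 2, 3, 6, 13, 14}
Step 18: union(2, 13) -> already same set; set of 2 now {0, 2, 3, 6, 13, 14}
Step 19: union(3, 4) -> merged; set of 3 now {0, 2, 3, 4, 6, 13, 14}
Step 20: union(14, 13) -> already same set; set of 14 now {0, 2, 3, 4, 6, 13, 14}
Step 21: find(3) -> no change; set of 3 is {0, 2, 3, 4, 6, 13, 14}
Set of 0: {0, 2, 3, 4, 6, 13, 14}; 12 is not a member.

Answer: no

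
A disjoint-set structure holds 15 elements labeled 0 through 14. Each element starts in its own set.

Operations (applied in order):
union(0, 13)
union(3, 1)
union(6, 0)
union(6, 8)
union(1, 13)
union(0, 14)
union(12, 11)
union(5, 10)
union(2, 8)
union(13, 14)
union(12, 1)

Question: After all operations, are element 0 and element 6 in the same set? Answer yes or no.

Step 1: union(0, 13) -> merged; set of 0 now {0, 13}
Step 2: union(3, 1) -> merged; set of 3 now {1, 3}
Step 3: union(6, 0) -> merged; set of 6 now {0, 6, 13}
Step 4: union(6, 8) -> merged; set of 6 now {0, 6, 8, 13}
Step 5: union(1, 13) -> merged; set of 1 now {0, 1, 3, 6, 8, 13}
Step 6: union(0, 14) -> merged; set of 0 now {0, 1, 3, 6, 8, 13, 14}
Step 7: union(12, 11) -> merged; set of 12 now {11, 12}
Step 8: union(5, 10) -> merged; set of 5 now {5, 10}
Step 9: union(2, 8) -> merged; set of 2 now {0, 1, 2, 3, 6, 8, 13, 14}
Step 10: union(13, 14) -> already same set; set of 13 now {0, 1, 2, 3, 6, 8, 13, 14}
Step 11: union(12, 1) -> merged; set of 12 now {0, 1, 2, 3, 6, 8, 11, 12, 13, 14}
Set of 0: {0, 1, 2, 3, 6, 8, 11, 12, 13, 14}; 6 is a member.

Answer: yes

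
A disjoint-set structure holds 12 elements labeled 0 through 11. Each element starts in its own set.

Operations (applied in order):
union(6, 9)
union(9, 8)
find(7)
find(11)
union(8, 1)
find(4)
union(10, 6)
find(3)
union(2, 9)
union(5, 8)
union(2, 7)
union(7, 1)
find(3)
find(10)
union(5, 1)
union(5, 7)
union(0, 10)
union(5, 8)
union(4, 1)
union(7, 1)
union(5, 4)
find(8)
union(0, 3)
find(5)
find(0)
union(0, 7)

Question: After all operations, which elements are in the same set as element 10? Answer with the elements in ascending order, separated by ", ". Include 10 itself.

Step 1: union(6, 9) -> merged; set of 6 now {6, 9}
Step 2: union(9, 8) -> merged; set of 9 now {6, 8, 9}
Step 3: find(7) -> no change; set of 7 is {7}
Step 4: find(11) -> no change; set of 11 is {11}
Step 5: union(8, 1) -> merged; set of 8 now {1, 6, 8, 9}
Step 6: find(4) -> no change; set of 4 is {4}
Step 7: union(10, 6) -> merged; set of 10 now {1, 6, 8, 9, 10}
Step 8: find(3) -> no change; set of 3 is {3}
Step 9: union(2, 9) -> merged; set of 2 now {1, 2, 6, 8, 9, 10}
Step 10: union(5, 8) -> merged; set of 5 now {1, 2, 5, 6, 8, 9, 10}
Step 11: union(2, 7) -> merged; set of 2 now {1, 2, 5, 6, 7, 8, 9, 10}
Step 12: union(7, 1) -> already same set; set of 7 now {1, 2, 5, 6, 7, 8, 9, 10}
Step 13: find(3) -> no change; set of 3 is {3}
Step 14: find(10) -> no change; set of 10 is {1, 2, 5, 6, 7, 8, 9, 10}
Step 15: union(5, 1) -> already same set; set of 5 now {1, 2, 5, 6, 7, 8, 9, 10}
Step 16: union(5, 7) -> already same set; set of 5 now {1, 2, 5, 6, 7, 8, 9, 10}
Step 17: union(0, 10) -> merged; set of 0 now {0, 1, 2, 5, 6, 7, 8, 9, 10}
Step 18: union(5, 8) -> already same set; set of 5 now {0, 1, 2, 5, 6, 7, 8, 9, 10}
Step 19: union(4, 1) -> merged; set of 4 now {0, 1, 2, 4, 5, 6, 7, 8, 9, 10}
Step 20: union(7, 1) -> already same set; set of 7 now {0, 1, 2, 4, 5, 6, 7, 8, 9, 10}
Step 21: union(5, 4) -> already same set; set of 5 now {0, 1, 2, 4, 5, 6, 7, 8, 9, 10}
Step 22: find(8) -> no change; set of 8 is {0, 1, 2, 4, 5, 6, 7, 8, 9, 10}
Step 23: union(0, 3) -> merged; set of 0 now {0, 1, 2, 3, 4, 5, 6, 7, 8, 9, 10}
Step 24: find(5) -> no change; set of 5 is {0, 1, 2, 3, 4, 5, 6, 7, 8, 9, 10}
Step 25: find(0) -> no change; set of 0 is {0, 1, 2, 3, 4, 5, 6, 7, 8, 9, 10}
Step 26: union(0, 7) -> already same set; set of 0 now {0, 1, 2, 3, 4, 5, 6, 7, 8, 9, 10}
Component of 10: {0, 1, 2, 3, 4, 5, 6, 7, 8, 9, 10}

Answer: 0, 1, 2, 3, 4, 5, 6, 7, 8, 9, 10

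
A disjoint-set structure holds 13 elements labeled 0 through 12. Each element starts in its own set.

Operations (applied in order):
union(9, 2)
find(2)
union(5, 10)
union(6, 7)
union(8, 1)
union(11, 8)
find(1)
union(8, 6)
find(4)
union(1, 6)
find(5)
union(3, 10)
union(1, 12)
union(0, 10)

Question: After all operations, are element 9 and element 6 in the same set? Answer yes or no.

Answer: no

Derivation:
Step 1: union(9, 2) -> merged; set of 9 now {2, 9}
Step 2: find(2) -> no change; set of 2 is {2, 9}
Step 3: union(5, 10) -> merged; set of 5 now {5, 10}
Step 4: union(6, 7) -> merged; set of 6 now {6, 7}
Step 5: union(8, 1) -> merged; set of 8 now {1, 8}
Step 6: union(11, 8) -> merged; set of 11 now {1, 8, 11}
Step 7: find(1) -> no change; set of 1 is {1, 8, 11}
Step 8: union(8, 6) -> merged; set of 8 now {1, 6, 7, 8, 11}
Step 9: find(4) -> no change; set of 4 is {4}
Step 10: union(1, 6) -> already same set; set of 1 now {1, 6, 7, 8, 11}
Step 11: find(5) -> no change; set of 5 is {5, 10}
Step 12: union(3, 10) -> merged; set of 3 now {3, 5, 10}
Step 13: union(1, 12) -> merged; set of 1 now {1, 6, 7, 8, 11, 12}
Step 14: union(0, 10) -> merged; set of 0 now {0, 3, 5, 10}
Set of 9: {2, 9}; 6 is not a member.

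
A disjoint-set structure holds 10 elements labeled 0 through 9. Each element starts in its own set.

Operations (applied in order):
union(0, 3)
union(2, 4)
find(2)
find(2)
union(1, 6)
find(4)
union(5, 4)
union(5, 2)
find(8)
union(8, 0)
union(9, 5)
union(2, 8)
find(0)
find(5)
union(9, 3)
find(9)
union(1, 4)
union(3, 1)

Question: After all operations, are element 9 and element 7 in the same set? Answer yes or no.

Answer: no

Derivation:
Step 1: union(0, 3) -> merged; set of 0 now {0, 3}
Step 2: union(2, 4) -> merged; set of 2 now {2, 4}
Step 3: find(2) -> no change; set of 2 is {2, 4}
Step 4: find(2) -> no change; set of 2 is {2, 4}
Step 5: union(1, 6) -> merged; set of 1 now {1, 6}
Step 6: find(4) -> no change; set of 4 is {2, 4}
Step 7: union(5, 4) -> merged; set of 5 now {2, 4, 5}
Step 8: union(5, 2) -> already same set; set of 5 now {2, 4, 5}
Step 9: find(8) -> no change; set of 8 is {8}
Step 10: union(8, 0) -> merged; set of 8 now {0, 3, 8}
Step 11: union(9, 5) -> merged; set of 9 now {2, 4, 5, 9}
Step 12: union(2, 8) -> merged; set of 2 now {0, 2, 3, 4, 5, 8, 9}
Step 13: find(0) -> no change; set of 0 is {0, 2, 3, 4, 5, 8, 9}
Step 14: find(5) -> no change; set of 5 is {0, 2, 3, 4, 5, 8, 9}
Step 15: union(9, 3) -> already same set; set of 9 now {0, 2, 3, 4, 5, 8, 9}
Step 16: find(9) -> no change; set of 9 is {0, 2, 3, 4, 5, 8, 9}
Step 17: union(1, 4) -> merged; set of 1 now {0, 1, 2, 3, 4, 5, 6, 8, 9}
Step 18: union(3, 1) -> already same set; set of 3 now {0, 1, 2, 3, 4, 5, 6, 8, 9}
Set of 9: {0, 1, 2, 3, 4, 5, 6, 8, 9}; 7 is not a member.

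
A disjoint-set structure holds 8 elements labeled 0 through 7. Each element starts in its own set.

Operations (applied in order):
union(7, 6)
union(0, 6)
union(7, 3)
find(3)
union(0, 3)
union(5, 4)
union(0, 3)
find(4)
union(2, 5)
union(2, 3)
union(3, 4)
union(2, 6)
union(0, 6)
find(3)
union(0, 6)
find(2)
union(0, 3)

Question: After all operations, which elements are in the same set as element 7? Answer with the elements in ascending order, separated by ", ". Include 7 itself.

Answer: 0, 2, 3, 4, 5, 6, 7

Derivation:
Step 1: union(7, 6) -> merged; set of 7 now {6, 7}
Step 2: union(0, 6) -> merged; set of 0 now {0, 6, 7}
Step 3: union(7, 3) -> merged; set of 7 now {0, 3, 6, 7}
Step 4: find(3) -> no change; set of 3 is {0, 3, 6, 7}
Step 5: union(0, 3) -> already same set; set of 0 now {0, 3, 6, 7}
Step 6: union(5, 4) -> merged; set of 5 now {4, 5}
Step 7: union(0, 3) -> already same set; set of 0 now {0, 3, 6, 7}
Step 8: find(4) -> no change; set of 4 is {4, 5}
Step 9: union(2, 5) -> merged; set of 2 now {2, 4, 5}
Step 10: union(2, 3) -> merged; set of 2 now {0, 2, 3, 4, 5, 6, 7}
Step 11: union(3, 4) -> already same set; set of 3 now {0, 2, 3, 4, 5, 6, 7}
Step 12: union(2, 6) -> already same set; set of 2 now {0, 2, 3, 4, 5, 6, 7}
Step 13: union(0, 6) -> already same set; set of 0 now {0, 2, 3, 4, 5, 6, 7}
Step 14: find(3) -> no change; set of 3 is {0, 2, 3, 4, 5, 6, 7}
Step 15: union(0, 6) -> already same set; set of 0 now {0, 2, 3, 4, 5, 6, 7}
Step 16: find(2) -> no change; set of 2 is {0, 2, 3, 4, 5, 6, 7}
Step 17: union(0, 3) -> already same set; set of 0 now {0, 2, 3, 4, 5, 6, 7}
Component of 7: {0, 2, 3, 4, 5, 6, 7}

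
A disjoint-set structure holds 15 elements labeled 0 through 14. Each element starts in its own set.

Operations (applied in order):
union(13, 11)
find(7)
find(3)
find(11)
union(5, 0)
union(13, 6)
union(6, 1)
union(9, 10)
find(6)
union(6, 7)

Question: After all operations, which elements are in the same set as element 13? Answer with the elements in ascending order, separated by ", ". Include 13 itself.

Step 1: union(13, 11) -> merged; set of 13 now {11, 13}
Step 2: find(7) -> no change; set of 7 is {7}
Step 3: find(3) -> no change; set of 3 is {3}
Step 4: find(11) -> no change; set of 11 is {11, 13}
Step 5: union(5, 0) -> merged; set of 5 now {0, 5}
Step 6: union(13, 6) -> merged; set of 13 now {6, 11, 13}
Step 7: union(6, 1) -> merged; set of 6 now {1, 6, 11, 13}
Step 8: union(9, 10) -> merged; set of 9 now {9, 10}
Step 9: find(6) -> no change; set of 6 is {1, 6, 11, 13}
Step 10: union(6, 7) -> merged; set of 6 now {1, 6, 7, 11, 13}
Component of 13: {1, 6, 7, 11, 13}

Answer: 1, 6, 7, 11, 13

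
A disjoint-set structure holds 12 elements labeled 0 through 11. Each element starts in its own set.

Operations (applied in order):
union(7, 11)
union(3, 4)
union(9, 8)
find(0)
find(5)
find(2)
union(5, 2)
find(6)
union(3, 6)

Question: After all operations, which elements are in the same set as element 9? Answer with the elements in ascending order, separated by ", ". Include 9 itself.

Answer: 8, 9

Derivation:
Step 1: union(7, 11) -> merged; set of 7 now {7, 11}
Step 2: union(3, 4) -> merged; set of 3 now {3, 4}
Step 3: union(9, 8) -> merged; set of 9 now {8, 9}
Step 4: find(0) -> no change; set of 0 is {0}
Step 5: find(5) -> no change; set of 5 is {5}
Step 6: find(2) -> no change; set of 2 is {2}
Step 7: union(5, 2) -> merged; set of 5 now {2, 5}
Step 8: find(6) -> no change; set of 6 is {6}
Step 9: union(3, 6) -> merged; set of 3 now {3, 4, 6}
Component of 9: {8, 9}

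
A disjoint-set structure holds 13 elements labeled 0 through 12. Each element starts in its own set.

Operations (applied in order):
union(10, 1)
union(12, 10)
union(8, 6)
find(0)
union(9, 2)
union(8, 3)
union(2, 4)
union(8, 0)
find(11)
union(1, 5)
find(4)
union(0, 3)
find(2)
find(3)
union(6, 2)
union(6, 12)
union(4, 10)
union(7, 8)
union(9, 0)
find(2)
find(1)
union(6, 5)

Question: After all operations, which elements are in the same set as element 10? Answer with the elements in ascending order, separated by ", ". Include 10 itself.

Answer: 0, 1, 2, 3, 4, 5, 6, 7, 8, 9, 10, 12

Derivation:
Step 1: union(10, 1) -> merged; set of 10 now {1, 10}
Step 2: union(12, 10) -> merged; set of 12 now {1, 10, 12}
Step 3: union(8, 6) -> merged; set of 8 now {6, 8}
Step 4: find(0) -> no change; set of 0 is {0}
Step 5: union(9, 2) -> merged; set of 9 now {2, 9}
Step 6: union(8, 3) -> merged; set of 8 now {3, 6, 8}
Step 7: union(2, 4) -> merged; set of 2 now {2, 4, 9}
Step 8: union(8, 0) -> merged; set of 8 now {0, 3, 6, 8}
Step 9: find(11) -> no change; set of 11 is {11}
Step 10: union(1, 5) -> merged; set of 1 now {1, 5, 10, 12}
Step 11: find(4) -> no change; set of 4 is {2, 4, 9}
Step 12: union(0, 3) -> already same set; set of 0 now {0, 3, 6, 8}
Step 13: find(2) -> no change; set of 2 is {2, 4, 9}
Step 14: find(3) -> no change; set of 3 is {0, 3, 6, 8}
Step 15: union(6, 2) -> merged; set of 6 now {0, 2, 3, 4, 6, 8, 9}
Step 16: union(6, 12) -> merged; set of 6 now {0, 1, 2, 3, 4, 5, 6, 8, 9, 10, 12}
Step 17: union(4, 10) -> already same set; set of 4 now {0, 1, 2, 3, 4, 5, 6, 8, 9, 10, 12}
Step 18: union(7, 8) -> merged; set of 7 now {0, 1, 2, 3, 4, 5, 6, 7, 8, 9, 10, 12}
Step 19: union(9, 0) -> already same set; set of 9 now {0, 1, 2, 3, 4, 5, 6, 7, 8, 9, 10, 12}
Step 20: find(2) -> no change; set of 2 is {0, 1, 2, 3, 4, 5, 6, 7, 8, 9, 10, 12}
Step 21: find(1) -> no change; set of 1 is {0, 1, 2, 3, 4, 5, 6, 7, 8, 9, 10, 12}
Step 22: union(6, 5) -> already same set; set of 6 now {0, 1, 2, 3, 4, 5, 6, 7, 8, 9, 10, 12}
Component of 10: {0, 1, 2, 3, 4, 5, 6, 7, 8, 9, 10, 12}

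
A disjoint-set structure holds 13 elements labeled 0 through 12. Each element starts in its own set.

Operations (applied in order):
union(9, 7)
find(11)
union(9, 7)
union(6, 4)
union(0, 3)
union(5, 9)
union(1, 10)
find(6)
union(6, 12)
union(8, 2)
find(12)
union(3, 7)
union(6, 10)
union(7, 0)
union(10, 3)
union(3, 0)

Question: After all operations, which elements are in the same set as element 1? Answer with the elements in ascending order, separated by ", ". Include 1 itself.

Answer: 0, 1, 3, 4, 5, 6, 7, 9, 10, 12

Derivation:
Step 1: union(9, 7) -> merged; set of 9 now {7, 9}
Step 2: find(11) -> no change; set of 11 is {11}
Step 3: union(9, 7) -> already same set; set of 9 now {7, 9}
Step 4: union(6, 4) -> merged; set of 6 now {4, 6}
Step 5: union(0, 3) -> merged; set of 0 now {0, 3}
Step 6: union(5, 9) -> merged; set of 5 now {5, 7, 9}
Step 7: union(1, 10) -> merged; set of 1 now {1, 10}
Step 8: find(6) -> no change; set of 6 is {4, 6}
Step 9: union(6, 12) -> merged; set of 6 now {4, 6, 12}
Step 10: union(8, 2) -> merged; set of 8 now {2, 8}
Step 11: find(12) -> no change; set of 12 is {4, 6, 12}
Step 12: union(3, 7) -> merged; set of 3 now {0, 3, 5, 7, 9}
Step 13: union(6, 10) -> merged; set of 6 now {1, 4, 6, 10, 12}
Step 14: union(7, 0) -> already same set; set of 7 now {0, 3, 5, 7, 9}
Step 15: union(10, 3) -> merged; set of 10 now {0, 1, 3, 4, 5, 6, 7, 9, 10, 12}
Step 16: union(3, 0) -> already same set; set of 3 now {0, 1, 3, 4, 5, 6, 7, 9, 10, 12}
Component of 1: {0, 1, 3, 4, 5, 6, 7, 9, 10, 12}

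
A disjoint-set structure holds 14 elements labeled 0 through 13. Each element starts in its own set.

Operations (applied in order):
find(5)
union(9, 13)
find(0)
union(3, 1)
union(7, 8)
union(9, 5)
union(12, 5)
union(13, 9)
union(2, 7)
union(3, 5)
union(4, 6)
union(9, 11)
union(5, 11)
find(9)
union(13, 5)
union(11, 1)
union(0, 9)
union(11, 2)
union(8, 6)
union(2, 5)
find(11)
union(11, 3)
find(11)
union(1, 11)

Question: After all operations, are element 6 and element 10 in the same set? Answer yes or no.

Step 1: find(5) -> no change; set of 5 is {5}
Step 2: union(9, 13) -> merged; set of 9 now {9, 13}
Step 3: find(0) -> no change; set of 0 is {0}
Step 4: union(3, 1) -> merged; set of 3 now {1, 3}
Step 5: union(7, 8) -> merged; set of 7 now {7, 8}
Step 6: union(9, 5) -> merged; set of 9 now {5, 9, 13}
Step 7: union(12, 5) -> merged; set of 12 now {5, 9, 12, 13}
Step 8: union(13, 9) -> already same set; set of 13 now {5, 9, 12, 13}
Step 9: union(2, 7) -> merged; set of 2 now {2, 7, 8}
Step 10: union(3, 5) -> merged; set of 3 now {1, 3, 5, 9, 12, 13}
Step 11: union(4, 6) -> merged; set of 4 now {4, 6}
Step 12: union(9, 11) -> merged; set of 9 now {1, 3, 5, 9, 11, 12, 13}
Step 13: union(5, 11) -> already same set; set of 5 now {1, 3, 5, 9, 11, 12, 13}
Step 14: find(9) -> no change; set of 9 is {1, 3, 5, 9, 11, 12, 13}
Step 15: union(13, 5) -> already same set; set of 13 now {1, 3, 5, 9, 11, 12, 13}
Step 16: union(11, 1) -> already same set; set of 11 now {1, 3, 5, 9, 11, 12, 13}
Step 17: union(0, 9) -> merged; set of 0 now {0, 1, 3, 5, 9, 11, 12, 13}
Step 18: union(11, 2) -> merged; set of 11 now {0, 1, 2, 3, 5, 7, 8, 9, 11, 12, 13}
Step 19: union(8, 6) -> merged; set of 8 now {0, 1, 2, 3, 4, 5, 6, 7, 8, 9, 11, 12, 13}
Step 20: union(2, 5) -> already same set; set of 2 now {0, 1, 2, 3, 4, 5, 6, 7, 8, 9, 11, 12, 13}
Step 21: find(11) -> no change; set of 11 is {0, 1, 2, 3, 4, 5, 6, 7, 8, 9, 11, 12, 13}
Step 22: union(11, 3) -> already same set; set of 11 now {0, 1, 2, 3, 4, 5, 6, 7, 8, 9, 11, 12, 13}
Step 23: find(11) -> no change; set of 11 is {0, 1, 2, 3, 4, 5, 6, 7, 8, 9, 11, 12, 13}
Step 24: union(1, 11) -> already same set; set of 1 now {0, 1, 2, 3, 4, 5, 6, 7, 8, 9, 11, 12, 13}
Set of 6: {0, 1, 2, 3, 4, 5, 6, 7, 8, 9, 11, 12, 13}; 10 is not a member.

Answer: no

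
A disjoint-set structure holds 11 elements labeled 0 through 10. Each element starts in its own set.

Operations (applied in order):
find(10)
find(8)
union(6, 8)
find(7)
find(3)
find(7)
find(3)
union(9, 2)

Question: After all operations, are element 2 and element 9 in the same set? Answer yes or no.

Step 1: find(10) -> no change; set of 10 is {10}
Step 2: find(8) -> no change; set of 8 is {8}
Step 3: union(6, 8) -> merged; set of 6 now {6, 8}
Step 4: find(7) -> no change; set of 7 is {7}
Step 5: find(3) -> no change; set of 3 is {3}
Step 6: find(7) -> no change; set of 7 is {7}
Step 7: find(3) -> no change; set of 3 is {3}
Step 8: union(9, 2) -> merged; set of 9 now {2, 9}
Set of 2: {2, 9}; 9 is a member.

Answer: yes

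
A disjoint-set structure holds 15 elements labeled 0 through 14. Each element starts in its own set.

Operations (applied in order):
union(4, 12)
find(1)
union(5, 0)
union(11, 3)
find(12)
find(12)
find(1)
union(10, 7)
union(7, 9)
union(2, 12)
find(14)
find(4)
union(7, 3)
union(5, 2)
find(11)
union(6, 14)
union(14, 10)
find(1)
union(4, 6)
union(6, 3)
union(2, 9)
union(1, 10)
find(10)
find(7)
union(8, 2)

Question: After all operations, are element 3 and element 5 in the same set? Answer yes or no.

Answer: yes

Derivation:
Step 1: union(4, 12) -> merged; set of 4 now {4, 12}
Step 2: find(1) -> no change; set of 1 is {1}
Step 3: union(5, 0) -> merged; set of 5 now {0, 5}
Step 4: union(11, 3) -> merged; set of 11 now {3, 11}
Step 5: find(12) -> no change; set of 12 is {4, 12}
Step 6: find(12) -> no change; set of 12 is {4, 12}
Step 7: find(1) -> no change; set of 1 is {1}
Step 8: union(10, 7) -> merged; set of 10 now {7, 10}
Step 9: union(7, 9) -> merged; set of 7 now {7, 9, 10}
Step 10: union(2, 12) -> merged; set of 2 now {2, 4, 12}
Step 11: find(14) -> no change; set of 14 is {14}
Step 12: find(4) -> no change; set of 4 is {2, 4, 12}
Step 13: union(7, 3) -> merged; set of 7 now {3, 7, 9, 10, 11}
Step 14: union(5, 2) -> merged; set of 5 now {0, 2, 4, 5, 12}
Step 15: find(11) -> no change; set of 11 is {3, 7, 9, 10, 11}
Step 16: union(6, 14) -> merged; set of 6 now {6, 14}
Step 17: union(14, 10) -> merged; set of 14 now {3, 6, 7, 9, 10, 11, 14}
Step 18: find(1) -> no change; set of 1 is {1}
Step 19: union(4, 6) -> merged; set of 4 now {0, 2, 3, 4, 5, 6, 7, 9, 10, 11, 12, 14}
Step 20: union(6, 3) -> already same set; set of 6 now {0, 2, 3, 4, 5, 6, 7, 9, 10, 11, 12, 14}
Step 21: union(2, 9) -> already same set; set of 2 now {0, 2, 3, 4, 5, 6, 7, 9, 10, 11, 12, 14}
Step 22: union(1, 10) -> merged; set of 1 now {0, 1, 2, 3, 4, 5, 6, 7, 9, 10, 11, 12, 14}
Step 23: find(10) -> no change; set of 10 is {0, 1, 2, 3, 4, 5, 6, 7, 9, 10, 11, 12, 14}
Step 24: find(7) -> no change; set of 7 is {0, 1, 2, 3, 4, 5, 6, 7, 9, 10, 11, 12, 14}
Step 25: union(8, 2) -> merged; set of 8 now {0, 1, 2, 3, 4, 5, 6, 7, 8, 9, 10, 11, 12, 14}
Set of 3: {0, 1, 2, 3, 4, 5, 6, 7, 8, 9, 10, 11, 12, 14}; 5 is a member.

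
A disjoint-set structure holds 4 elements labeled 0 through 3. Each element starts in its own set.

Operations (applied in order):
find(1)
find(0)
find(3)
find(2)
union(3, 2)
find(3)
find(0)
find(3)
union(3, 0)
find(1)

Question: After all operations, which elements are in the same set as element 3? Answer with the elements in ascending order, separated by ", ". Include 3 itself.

Answer: 0, 2, 3

Derivation:
Step 1: find(1) -> no change; set of 1 is {1}
Step 2: find(0) -> no change; set of 0 is {0}
Step 3: find(3) -> no change; set of 3 is {3}
Step 4: find(2) -> no change; set of 2 is {2}
Step 5: union(3, 2) -> merged; set of 3 now {2, 3}
Step 6: find(3) -> no change; set of 3 is {2, 3}
Step 7: find(0) -> no change; set of 0 is {0}
Step 8: find(3) -> no change; set of 3 is {2, 3}
Step 9: union(3, 0) -> merged; set of 3 now {0, 2, 3}
Step 10: find(1) -> no change; set of 1 is {1}
Component of 3: {0, 2, 3}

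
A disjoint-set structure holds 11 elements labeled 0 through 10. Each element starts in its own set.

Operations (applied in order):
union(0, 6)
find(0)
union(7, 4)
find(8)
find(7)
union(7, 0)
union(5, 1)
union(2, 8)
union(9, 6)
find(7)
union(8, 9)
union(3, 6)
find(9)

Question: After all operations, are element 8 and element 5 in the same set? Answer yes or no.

Answer: no

Derivation:
Step 1: union(0, 6) -> merged; set of 0 now {0, 6}
Step 2: find(0) -> no change; set of 0 is {0, 6}
Step 3: union(7, 4) -> merged; set of 7 now {4, 7}
Step 4: find(8) -> no change; set of 8 is {8}
Step 5: find(7) -> no change; set of 7 is {4, 7}
Step 6: union(7, 0) -> merged; set of 7 now {0, 4, 6, 7}
Step 7: union(5, 1) -> merged; set of 5 now {1, 5}
Step 8: union(2, 8) -> merged; set of 2 now {2, 8}
Step 9: union(9, 6) -> merged; set of 9 now {0, 4, 6, 7, 9}
Step 10: find(7) -> no change; set of 7 is {0, 4, 6, 7, 9}
Step 11: union(8, 9) -> merged; set of 8 now {0, 2, 4, 6, 7, 8, 9}
Step 12: union(3, 6) -> merged; set of 3 now {0, 2, 3, 4, 6, 7, 8, 9}
Step 13: find(9) -> no change; set of 9 is {0, 2, 3, 4, 6, 7, 8, 9}
Set of 8: {0, 2, 3, 4, 6, 7, 8, 9}; 5 is not a member.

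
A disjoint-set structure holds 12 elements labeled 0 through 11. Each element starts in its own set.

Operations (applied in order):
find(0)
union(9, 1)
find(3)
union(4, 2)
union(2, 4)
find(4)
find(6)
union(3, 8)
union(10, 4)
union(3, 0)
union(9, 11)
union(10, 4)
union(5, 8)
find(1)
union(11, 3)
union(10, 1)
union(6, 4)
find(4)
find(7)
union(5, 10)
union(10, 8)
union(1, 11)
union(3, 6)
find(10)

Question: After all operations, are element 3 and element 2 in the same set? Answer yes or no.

Answer: yes

Derivation:
Step 1: find(0) -> no change; set of 0 is {0}
Step 2: union(9, 1) -> merged; set of 9 now {1, 9}
Step 3: find(3) -> no change; set of 3 is {3}
Step 4: union(4, 2) -> merged; set of 4 now {2, 4}
Step 5: union(2, 4) -> already same set; set of 2 now {2, 4}
Step 6: find(4) -> no change; set of 4 is {2, 4}
Step 7: find(6) -> no change; set of 6 is {6}
Step 8: union(3, 8) -> merged; set of 3 now {3, 8}
Step 9: union(10, 4) -> merged; set of 10 now {2, 4, 10}
Step 10: union(3, 0) -> merged; set of 3 now {0, 3, 8}
Step 11: union(9, 11) -> merged; set of 9 now {1, 9, 11}
Step 12: union(10, 4) -> already same set; set of 10 now {2, 4, 10}
Step 13: union(5, 8) -> merged; set of 5 now {0, 3, 5, 8}
Step 14: find(1) -> no change; set of 1 is {1, 9, 11}
Step 15: union(11, 3) -> merged; set of 11 now {0, 1, 3, 5, 8, 9, 11}
Step 16: union(10, 1) -> merged; set of 10 now {0, 1, 2, 3, 4, 5, 8, 9, 10, 11}
Step 17: union(6, 4) -> merged; set of 6 now {0, 1, 2, 3, 4, 5, 6, 8, 9, 10, 11}
Step 18: find(4) -> no change; set of 4 is {0, 1, 2, 3, 4, 5, 6, 8, 9, 10, 11}
Step 19: find(7) -> no change; set of 7 is {7}
Step 20: union(5, 10) -> already same set; set of 5 now {0, 1, 2, 3, 4, 5, 6, 8, 9, 10, 11}
Step 21: union(10, 8) -> already same set; set of 10 now {0, 1, 2, 3, 4, 5, 6, 8, 9, 10, 11}
Step 22: union(1, 11) -> already same set; set of 1 now {0, 1, 2, 3, 4, 5, 6, 8, 9, 10, 11}
Step 23: union(3, 6) -> already same set; set of 3 now {0, 1, 2, 3, 4, 5, 6, 8, 9, 10, 11}
Step 24: find(10) -> no change; set of 10 is {0, 1, 2, 3, 4, 5, 6, 8, 9, 10, 11}
Set of 3: {0, 1, 2, 3, 4, 5, 6, 8, 9, 10, 11}; 2 is a member.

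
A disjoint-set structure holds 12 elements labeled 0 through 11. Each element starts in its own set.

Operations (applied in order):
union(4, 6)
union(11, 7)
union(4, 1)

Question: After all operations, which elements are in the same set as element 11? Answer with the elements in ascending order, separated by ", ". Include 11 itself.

Step 1: union(4, 6) -> merged; set of 4 now {4, 6}
Step 2: union(11, 7) -> merged; set of 11 now {7, 11}
Step 3: union(4, 1) -> merged; set of 4 now {1, 4, 6}
Component of 11: {7, 11}

Answer: 7, 11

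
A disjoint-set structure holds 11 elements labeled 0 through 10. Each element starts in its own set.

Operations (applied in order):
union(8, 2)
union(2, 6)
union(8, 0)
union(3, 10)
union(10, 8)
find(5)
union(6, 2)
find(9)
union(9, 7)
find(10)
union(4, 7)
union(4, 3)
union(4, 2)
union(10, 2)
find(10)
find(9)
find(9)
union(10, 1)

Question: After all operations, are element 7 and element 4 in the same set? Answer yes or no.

Step 1: union(8, 2) -> merged; set of 8 now {2, 8}
Step 2: union(2, 6) -> merged; set of 2 now {2, 6, 8}
Step 3: union(8, 0) -> merged; set of 8 now {0, 2, 6, 8}
Step 4: union(3, 10) -> merged; set of 3 now {3, 10}
Step 5: union(10, 8) -> merged; set of 10 now {0, 2, 3, 6, 8, 10}
Step 6: find(5) -> no change; set of 5 is {5}
Step 7: union(6, 2) -> already same set; set of 6 now {0, 2, 3, 6, 8, 10}
Step 8: find(9) -> no change; set of 9 is {9}
Step 9: union(9, 7) -> merged; set of 9 now {7, 9}
Step 10: find(10) -> no change; set of 10 is {0, 2, 3, 6, 8, 10}
Step 11: union(4, 7) -> merged; set of 4 now {4, 7, 9}
Step 12: union(4, 3) -> merged; set of 4 now {0, 2, 3, 4, 6, 7, 8, 9, 10}
Step 13: union(4, 2) -> already same set; set of 4 now {0, 2, 3, 4, 6, 7, 8, 9, 10}
Step 14: union(10, 2) -> already same set; set of 10 now {0, 2, 3, 4, 6, 7, 8, 9, 10}
Step 15: find(10) -> no change; set of 10 is {0, 2, 3, 4, 6, 7, 8, 9, 10}
Step 16: find(9) -> no change; set of 9 is {0, 2, 3, 4, 6, 7, 8, 9, 10}
Step 17: find(9) -> no change; set of 9 is {0, 2, 3, 4, 6, 7, 8, 9, 10}
Step 18: union(10, 1) -> merged; set of 10 now {0, 1, 2, 3, 4, 6, 7, 8, 9, 10}
Set of 7: {0, 1, 2, 3, 4, 6, 7, 8, 9, 10}; 4 is a member.

Answer: yes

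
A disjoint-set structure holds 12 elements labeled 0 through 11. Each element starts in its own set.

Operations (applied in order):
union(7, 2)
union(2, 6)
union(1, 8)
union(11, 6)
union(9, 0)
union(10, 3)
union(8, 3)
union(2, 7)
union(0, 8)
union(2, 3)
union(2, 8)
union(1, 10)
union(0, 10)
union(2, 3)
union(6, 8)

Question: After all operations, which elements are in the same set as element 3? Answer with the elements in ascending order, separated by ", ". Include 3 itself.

Step 1: union(7, 2) -> merged; set of 7 now {2, 7}
Step 2: union(2, 6) -> merged; set of 2 now {2, 6, 7}
Step 3: union(1, 8) -> merged; set of 1 now {1, 8}
Step 4: union(11, 6) -> merged; set of 11 now {2, 6, 7, 11}
Step 5: union(9, 0) -> merged; set of 9 now {0, 9}
Step 6: union(10, 3) -> merged; set of 10 now {3, 10}
Step 7: union(8, 3) -> merged; set of 8 now {1, 3, 8, 10}
Step 8: union(2, 7) -> already same set; set of 2 now {2, 6, 7, 11}
Step 9: union(0, 8) -> merged; set of 0 now {0, 1, 3, 8, 9, 10}
Step 10: union(2, 3) -> merged; set of 2 now {0, 1, 2, 3, 6, 7, 8, 9, 10, 11}
Step 11: union(2, 8) -> already same set; set of 2 now {0, 1, 2, 3, 6, 7, 8, 9, 10, 11}
Step 12: union(1, 10) -> already same set; set of 1 now {0, 1, 2, 3, 6, 7, 8, 9, 10, 11}
Step 13: union(0, 10) -> already same set; set of 0 now {0, 1, 2, 3, 6, 7, 8, 9, 10, 11}
Step 14: union(2, 3) -> already same set; set of 2 now {0, 1, 2, 3, 6, 7, 8, 9, 10, 11}
Step 15: union(6, 8) -> already same set; set of 6 now {0, 1, 2, 3, 6, 7, 8, 9, 10, 11}
Component of 3: {0, 1, 2, 3, 6, 7, 8, 9, 10, 11}

Answer: 0, 1, 2, 3, 6, 7, 8, 9, 10, 11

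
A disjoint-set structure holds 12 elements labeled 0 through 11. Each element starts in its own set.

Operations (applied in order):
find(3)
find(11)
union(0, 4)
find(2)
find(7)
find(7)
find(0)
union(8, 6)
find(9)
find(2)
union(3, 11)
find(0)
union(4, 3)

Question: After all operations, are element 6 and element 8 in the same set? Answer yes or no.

Step 1: find(3) -> no change; set of 3 is {3}
Step 2: find(11) -> no change; set of 11 is {11}
Step 3: union(0, 4) -> merged; set of 0 now {0, 4}
Step 4: find(2) -> no change; set of 2 is {2}
Step 5: find(7) -> no change; set of 7 is {7}
Step 6: find(7) -> no change; set of 7 is {7}
Step 7: find(0) -> no change; set of 0 is {0, 4}
Step 8: union(8, 6) -> merged; set of 8 now {6, 8}
Step 9: find(9) -> no change; set of 9 is {9}
Step 10: find(2) -> no change; set of 2 is {2}
Step 11: union(3, 11) -> merged; set of 3 now {3, 11}
Step 12: find(0) -> no change; set of 0 is {0, 4}
Step 13: union(4, 3) -> merged; set of 4 now {0, 3, 4, 11}
Set of 6: {6, 8}; 8 is a member.

Answer: yes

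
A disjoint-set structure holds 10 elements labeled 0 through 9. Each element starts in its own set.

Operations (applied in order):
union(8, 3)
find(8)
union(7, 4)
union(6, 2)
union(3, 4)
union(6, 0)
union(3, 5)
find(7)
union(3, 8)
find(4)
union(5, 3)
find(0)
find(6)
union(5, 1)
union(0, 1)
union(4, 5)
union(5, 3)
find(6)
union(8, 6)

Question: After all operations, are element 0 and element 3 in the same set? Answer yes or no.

Answer: yes

Derivation:
Step 1: union(8, 3) -> merged; set of 8 now {3, 8}
Step 2: find(8) -> no change; set of 8 is {3, 8}
Step 3: union(7, 4) -> merged; set of 7 now {4, 7}
Step 4: union(6, 2) -> merged; set of 6 now {2, 6}
Step 5: union(3, 4) -> merged; set of 3 now {3, 4, 7, 8}
Step 6: union(6, 0) -> merged; set of 6 now {0, 2, 6}
Step 7: union(3, 5) -> merged; set of 3 now {3, 4, 5, 7, 8}
Step 8: find(7) -> no change; set of 7 is {3, 4, 5, 7, 8}
Step 9: union(3, 8) -> already same set; set of 3 now {3, 4, 5, 7, 8}
Step 10: find(4) -> no change; set of 4 is {3, 4, 5, 7, 8}
Step 11: union(5, 3) -> already same set; set of 5 now {3, 4, 5, 7, 8}
Step 12: find(0) -> no change; set of 0 is {0, 2, 6}
Step 13: find(6) -> no change; set of 6 is {0, 2, 6}
Step 14: union(5, 1) -> merged; set of 5 now {1, 3, 4, 5, 7, 8}
Step 15: union(0, 1) -> merged; set of 0 now {0, 1, 2, 3, 4, 5, 6, 7, 8}
Step 16: union(4, 5) -> already same set; set of 4 now {0, 1, 2, 3, 4, 5, 6, 7, 8}
Step 17: union(5, 3) -> already same set; set of 5 now {0, 1, 2, 3, 4, 5, 6, 7, 8}
Step 18: find(6) -> no change; set of 6 is {0, 1, 2, 3, 4, 5, 6, 7, 8}
Step 19: union(8, 6) -> already same set; set of 8 now {0, 1, 2, 3, 4, 5, 6, 7, 8}
Set of 0: {0, 1, 2, 3, 4, 5, 6, 7, 8}; 3 is a member.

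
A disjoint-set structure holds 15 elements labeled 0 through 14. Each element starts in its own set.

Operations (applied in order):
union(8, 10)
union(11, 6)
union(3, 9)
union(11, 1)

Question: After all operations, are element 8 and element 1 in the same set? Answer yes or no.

Answer: no

Derivation:
Step 1: union(8, 10) -> merged; set of 8 now {8, 10}
Step 2: union(11, 6) -> merged; set of 11 now {6, 11}
Step 3: union(3, 9) -> merged; set of 3 now {3, 9}
Step 4: union(11, 1) -> merged; set of 11 now {1, 6, 11}
Set of 8: {8, 10}; 1 is not a member.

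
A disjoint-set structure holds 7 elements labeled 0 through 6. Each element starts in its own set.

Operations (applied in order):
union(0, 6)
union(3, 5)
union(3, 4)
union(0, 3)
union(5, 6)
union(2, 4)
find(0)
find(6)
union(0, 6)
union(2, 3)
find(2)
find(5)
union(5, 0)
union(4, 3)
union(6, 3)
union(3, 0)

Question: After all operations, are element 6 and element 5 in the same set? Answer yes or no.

Answer: yes

Derivation:
Step 1: union(0, 6) -> merged; set of 0 now {0, 6}
Step 2: union(3, 5) -> merged; set of 3 now {3, 5}
Step 3: union(3, 4) -> merged; set of 3 now {3, 4, 5}
Step 4: union(0, 3) -> merged; set of 0 now {0, 3, 4, 5, 6}
Step 5: union(5, 6) -> already same set; set of 5 now {0, 3, 4, 5, 6}
Step 6: union(2, 4) -> merged; set of 2 now {0, 2, 3, 4, 5, 6}
Step 7: find(0) -> no change; set of 0 is {0, 2, 3, 4, 5, 6}
Step 8: find(6) -> no change; set of 6 is {0, 2, 3, 4, 5, 6}
Step 9: union(0, 6) -> already same set; set of 0 now {0, 2, 3, 4, 5, 6}
Step 10: union(2, 3) -> already same set; set of 2 now {0, 2, 3, 4, 5, 6}
Step 11: find(2) -> no change; set of 2 is {0, 2, 3, 4, 5, 6}
Step 12: find(5) -> no change; set of 5 is {0, 2, 3, 4, 5, 6}
Step 13: union(5, 0) -> already same set; set of 5 now {0, 2, 3, 4, 5, 6}
Step 14: union(4, 3) -> already same set; set of 4 now {0, 2, 3, 4, 5, 6}
Step 15: union(6, 3) -> already same set; set of 6 now {0, 2, 3, 4, 5, 6}
Step 16: union(3, 0) -> already same set; set of 3 now {0, 2, 3, 4, 5, 6}
Set of 6: {0, 2, 3, 4, 5, 6}; 5 is a member.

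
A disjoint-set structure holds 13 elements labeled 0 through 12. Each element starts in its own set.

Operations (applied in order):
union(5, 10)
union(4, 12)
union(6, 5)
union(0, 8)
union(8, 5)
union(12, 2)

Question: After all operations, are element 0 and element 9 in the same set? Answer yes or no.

Step 1: union(5, 10) -> merged; set of 5 now {5, 10}
Step 2: union(4, 12) -> merged; set of 4 now {4, 12}
Step 3: union(6, 5) -> merged; set of 6 now {5, 6, 10}
Step 4: union(0, 8) -> merged; set of 0 now {0, 8}
Step 5: union(8, 5) -> merged; set of 8 now {0, 5, 6, 8, 10}
Step 6: union(12, 2) -> merged; set of 12 now {2, 4, 12}
Set of 0: {0, 5, 6, 8, 10}; 9 is not a member.

Answer: no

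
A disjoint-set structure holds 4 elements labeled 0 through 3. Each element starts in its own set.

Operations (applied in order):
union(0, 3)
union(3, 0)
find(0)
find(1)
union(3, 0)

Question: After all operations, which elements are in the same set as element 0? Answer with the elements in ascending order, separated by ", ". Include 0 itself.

Answer: 0, 3

Derivation:
Step 1: union(0, 3) -> merged; set of 0 now {0, 3}
Step 2: union(3, 0) -> already same set; set of 3 now {0, 3}
Step 3: find(0) -> no change; set of 0 is {0, 3}
Step 4: find(1) -> no change; set of 1 is {1}
Step 5: union(3, 0) -> already same set; set of 3 now {0, 3}
Component of 0: {0, 3}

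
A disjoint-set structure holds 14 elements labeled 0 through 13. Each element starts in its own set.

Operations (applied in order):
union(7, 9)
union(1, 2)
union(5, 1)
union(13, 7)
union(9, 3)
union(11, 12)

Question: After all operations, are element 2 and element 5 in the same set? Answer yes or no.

Answer: yes

Derivation:
Step 1: union(7, 9) -> merged; set of 7 now {7, 9}
Step 2: union(1, 2) -> merged; set of 1 now {1, 2}
Step 3: union(5, 1) -> merged; set of 5 now {1, 2, 5}
Step 4: union(13, 7) -> merged; set of 13 now {7, 9, 13}
Step 5: union(9, 3) -> merged; set of 9 now {3, 7, 9, 13}
Step 6: union(11, 12) -> merged; set of 11 now {11, 12}
Set of 2: {1, 2, 5}; 5 is a member.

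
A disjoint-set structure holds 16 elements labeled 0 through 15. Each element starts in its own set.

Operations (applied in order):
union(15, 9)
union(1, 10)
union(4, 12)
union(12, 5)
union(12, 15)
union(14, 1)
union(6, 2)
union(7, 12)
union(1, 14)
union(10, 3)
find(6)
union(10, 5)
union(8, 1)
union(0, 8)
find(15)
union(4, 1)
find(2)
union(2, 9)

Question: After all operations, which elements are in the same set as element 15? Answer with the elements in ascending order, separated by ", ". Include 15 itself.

Step 1: union(15, 9) -> merged; set of 15 now {9, 15}
Step 2: union(1, 10) -> merged; set of 1 now {1, 10}
Step 3: union(4, 12) -> merged; set of 4 now {4, 12}
Step 4: union(12, 5) -> merged; set of 12 now {4, 5, 12}
Step 5: union(12, 15) -> merged; set of 12 now {4, 5, 9, 12, 15}
Step 6: union(14, 1) -> merged; set of 14 now {1, 10, 14}
Step 7: union(6, 2) -> merged; set of 6 now {2, 6}
Step 8: union(7, 12) -> merged; set of 7 now {4, 5, 7, 9, 12, 15}
Step 9: union(1, 14) -> already same set; set of 1 now {1, 10, 14}
Step 10: union(10, 3) -> merged; set of 10 now {1, 3, 10, 14}
Step 11: find(6) -> no change; set of 6 is {2, 6}
Step 12: union(10, 5) -> merged; set of 10 now {1, 3, 4, 5, 7, 9, 10, 12, 14, 15}
Step 13: union(8, 1) -> merged; set of 8 now {1, 3, 4, 5, 7, 8, 9, 10, 12, 14, 15}
Step 14: union(0, 8) -> merged; set of 0 now {0, 1, 3, 4, 5, 7, 8, 9, 10, 12, 14, 15}
Step 15: find(15) -> no change; set of 15 is {0, 1, 3, 4, 5, 7, 8, 9, 10, 12, 14, 15}
Step 16: union(4, 1) -> already same set; set of 4 now {0, 1, 3, 4, 5, 7, 8, 9, 10, 12, 14, 15}
Step 17: find(2) -> no change; set of 2 is {2, 6}
Step 18: union(2, 9) -> merged; set of 2 now {0, 1, 2, 3, 4, 5, 6, 7, 8, 9, 10, 12, 14, 15}
Component of 15: {0, 1, 2, 3, 4, 5, 6, 7, 8, 9, 10, 12, 14, 15}

Answer: 0, 1, 2, 3, 4, 5, 6, 7, 8, 9, 10, 12, 14, 15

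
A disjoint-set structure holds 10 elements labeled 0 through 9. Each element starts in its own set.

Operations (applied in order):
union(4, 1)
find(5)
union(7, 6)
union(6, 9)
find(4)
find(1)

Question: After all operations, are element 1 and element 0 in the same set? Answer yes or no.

Step 1: union(4, 1) -> merged; set of 4 now {1, 4}
Step 2: find(5) -> no change; set of 5 is {5}
Step 3: union(7, 6) -> merged; set of 7 now {6, 7}
Step 4: union(6, 9) -> merged; set of 6 now {6, 7, 9}
Step 5: find(4) -> no change; set of 4 is {1, 4}
Step 6: find(1) -> no change; set of 1 is {1, 4}
Set of 1: {1, 4}; 0 is not a member.

Answer: no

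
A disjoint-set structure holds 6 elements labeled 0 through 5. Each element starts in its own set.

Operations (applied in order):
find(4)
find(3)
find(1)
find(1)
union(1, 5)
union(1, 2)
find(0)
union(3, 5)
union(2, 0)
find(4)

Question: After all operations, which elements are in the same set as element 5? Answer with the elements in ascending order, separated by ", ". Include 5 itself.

Step 1: find(4) -> no change; set of 4 is {4}
Step 2: find(3) -> no change; set of 3 is {3}
Step 3: find(1) -> no change; set of 1 is {1}
Step 4: find(1) -> no change; set of 1 is {1}
Step 5: union(1, 5) -> merged; set of 1 now {1, 5}
Step 6: union(1, 2) -> merged; set of 1 now {1, 2, 5}
Step 7: find(0) -> no change; set of 0 is {0}
Step 8: union(3, 5) -> merged; set of 3 now {1, 2, 3, 5}
Step 9: union(2, 0) -> merged; set of 2 now {0, 1, 2, 3, 5}
Step 10: find(4) -> no change; set of 4 is {4}
Component of 5: {0, 1, 2, 3, 5}

Answer: 0, 1, 2, 3, 5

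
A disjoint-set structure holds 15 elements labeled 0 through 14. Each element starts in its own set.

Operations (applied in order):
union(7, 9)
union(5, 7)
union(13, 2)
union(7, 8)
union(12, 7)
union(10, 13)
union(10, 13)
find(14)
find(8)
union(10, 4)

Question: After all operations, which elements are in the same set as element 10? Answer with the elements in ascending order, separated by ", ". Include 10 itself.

Step 1: union(7, 9) -> merged; set of 7 now {7, 9}
Step 2: union(5, 7) -> merged; set of 5 now {5, 7, 9}
Step 3: union(13, 2) -> merged; set of 13 now {2, 13}
Step 4: union(7, 8) -> merged; set of 7 now {5, 7, 8, 9}
Step 5: union(12, 7) -> merged; set of 12 now {5, 7, 8, 9, 12}
Step 6: union(10, 13) -> merged; set of 10 now {2, 10, 13}
Step 7: union(10, 13) -> already same set; set of 10 now {2, 10, 13}
Step 8: find(14) -> no change; set of 14 is {14}
Step 9: find(8) -> no change; set of 8 is {5, 7, 8, 9, 12}
Step 10: union(10, 4) -> merged; set of 10 now {2, 4, 10, 13}
Component of 10: {2, 4, 10, 13}

Answer: 2, 4, 10, 13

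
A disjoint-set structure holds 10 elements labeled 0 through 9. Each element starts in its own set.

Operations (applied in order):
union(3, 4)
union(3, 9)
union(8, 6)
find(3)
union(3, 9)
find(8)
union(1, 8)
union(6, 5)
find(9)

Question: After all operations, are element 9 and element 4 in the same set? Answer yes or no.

Step 1: union(3, 4) -> merged; set of 3 now {3, 4}
Step 2: union(3, 9) -> merged; set of 3 now {3, 4, 9}
Step 3: union(8, 6) -> merged; set of 8 now {6, 8}
Step 4: find(3) -> no change; set of 3 is {3, 4, 9}
Step 5: union(3, 9) -> already same set; set of 3 now {3, 4, 9}
Step 6: find(8) -> no change; set of 8 is {6, 8}
Step 7: union(1, 8) -> merged; set of 1 now {1, 6, 8}
Step 8: union(6, 5) -> merged; set of 6 now {1, 5, 6, 8}
Step 9: find(9) -> no change; set of 9 is {3, 4, 9}
Set of 9: {3, 4, 9}; 4 is a member.

Answer: yes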